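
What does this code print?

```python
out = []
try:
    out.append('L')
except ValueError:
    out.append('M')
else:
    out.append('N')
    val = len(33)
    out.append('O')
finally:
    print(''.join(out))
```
LN

Try succeeds, else appends 'N', TypeError in else is uncaught, finally prints before exception propagates ('O' never appended)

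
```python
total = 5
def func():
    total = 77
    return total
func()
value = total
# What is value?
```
5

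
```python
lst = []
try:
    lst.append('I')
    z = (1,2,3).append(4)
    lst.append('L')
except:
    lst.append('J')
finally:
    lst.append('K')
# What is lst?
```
['I', 'J', 'K']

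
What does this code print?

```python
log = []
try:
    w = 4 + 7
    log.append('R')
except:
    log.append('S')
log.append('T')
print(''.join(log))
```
RT

No exception, try block completes normally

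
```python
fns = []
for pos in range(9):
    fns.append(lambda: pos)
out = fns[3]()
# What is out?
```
8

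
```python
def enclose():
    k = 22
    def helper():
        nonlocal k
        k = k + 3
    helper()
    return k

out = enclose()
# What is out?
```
25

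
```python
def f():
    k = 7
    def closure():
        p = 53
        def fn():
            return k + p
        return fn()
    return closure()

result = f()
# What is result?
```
60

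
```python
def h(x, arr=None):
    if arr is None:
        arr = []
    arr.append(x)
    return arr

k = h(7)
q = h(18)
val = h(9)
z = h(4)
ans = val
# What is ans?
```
[9]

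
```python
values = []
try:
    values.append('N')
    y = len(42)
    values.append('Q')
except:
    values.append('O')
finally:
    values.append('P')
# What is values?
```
['N', 'O', 'P']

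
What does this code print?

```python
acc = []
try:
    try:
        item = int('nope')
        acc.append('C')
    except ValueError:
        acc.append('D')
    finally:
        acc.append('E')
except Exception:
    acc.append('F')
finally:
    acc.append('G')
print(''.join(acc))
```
DEG

Both finally blocks run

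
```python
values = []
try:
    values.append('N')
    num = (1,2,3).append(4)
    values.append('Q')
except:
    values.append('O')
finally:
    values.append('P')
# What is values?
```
['N', 'O', 'P']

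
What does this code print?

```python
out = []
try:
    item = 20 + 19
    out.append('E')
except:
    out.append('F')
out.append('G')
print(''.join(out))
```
EG

No exception, try block completes normally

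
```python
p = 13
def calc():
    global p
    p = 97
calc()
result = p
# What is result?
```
97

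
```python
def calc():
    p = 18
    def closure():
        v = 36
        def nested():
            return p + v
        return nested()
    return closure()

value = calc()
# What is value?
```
54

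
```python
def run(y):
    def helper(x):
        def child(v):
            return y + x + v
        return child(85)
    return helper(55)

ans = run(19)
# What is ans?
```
159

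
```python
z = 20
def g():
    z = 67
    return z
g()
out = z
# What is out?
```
20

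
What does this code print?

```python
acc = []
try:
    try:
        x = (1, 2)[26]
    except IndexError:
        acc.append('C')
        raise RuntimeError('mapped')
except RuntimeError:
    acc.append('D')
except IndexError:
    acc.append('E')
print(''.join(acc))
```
CD

New RuntimeError raised, caught by outer RuntimeError handler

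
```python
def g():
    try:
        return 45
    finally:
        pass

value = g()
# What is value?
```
45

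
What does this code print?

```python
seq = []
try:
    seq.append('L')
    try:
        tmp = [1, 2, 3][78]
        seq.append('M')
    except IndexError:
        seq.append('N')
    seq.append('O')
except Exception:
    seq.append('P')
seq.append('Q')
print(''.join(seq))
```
LNOQ

Inner exception caught by inner handler, outer continues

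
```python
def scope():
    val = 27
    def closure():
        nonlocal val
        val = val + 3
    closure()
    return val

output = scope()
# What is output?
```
30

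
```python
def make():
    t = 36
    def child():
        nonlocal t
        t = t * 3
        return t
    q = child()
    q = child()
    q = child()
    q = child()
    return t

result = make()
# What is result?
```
2916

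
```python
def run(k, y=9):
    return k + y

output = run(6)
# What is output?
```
15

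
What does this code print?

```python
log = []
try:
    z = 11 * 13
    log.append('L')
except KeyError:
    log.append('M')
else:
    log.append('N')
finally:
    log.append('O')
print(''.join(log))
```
LNO

else runs before finally when no exception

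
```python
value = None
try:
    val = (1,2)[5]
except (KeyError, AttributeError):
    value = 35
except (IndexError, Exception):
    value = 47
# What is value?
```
47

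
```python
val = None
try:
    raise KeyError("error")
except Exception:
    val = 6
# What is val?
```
6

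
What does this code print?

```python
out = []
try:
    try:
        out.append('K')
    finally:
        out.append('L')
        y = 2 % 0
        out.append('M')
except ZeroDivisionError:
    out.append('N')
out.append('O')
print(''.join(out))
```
KLNO

Exception in inner finally caught by outer except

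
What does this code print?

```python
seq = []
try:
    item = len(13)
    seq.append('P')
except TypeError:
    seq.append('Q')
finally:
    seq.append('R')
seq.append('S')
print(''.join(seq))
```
QRS

finally always runs, even after exception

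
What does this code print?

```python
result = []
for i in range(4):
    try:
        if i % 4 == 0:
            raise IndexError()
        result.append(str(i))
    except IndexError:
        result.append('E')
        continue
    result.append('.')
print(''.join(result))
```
E1.2.3.

continue in except skips rest of loop body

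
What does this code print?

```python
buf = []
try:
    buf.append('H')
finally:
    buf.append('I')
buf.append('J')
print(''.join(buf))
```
HIJ

try/finally without except, no exception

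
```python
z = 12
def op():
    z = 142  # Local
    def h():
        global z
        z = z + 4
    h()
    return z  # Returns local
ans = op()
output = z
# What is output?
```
16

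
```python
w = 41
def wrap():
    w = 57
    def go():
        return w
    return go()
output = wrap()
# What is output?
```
57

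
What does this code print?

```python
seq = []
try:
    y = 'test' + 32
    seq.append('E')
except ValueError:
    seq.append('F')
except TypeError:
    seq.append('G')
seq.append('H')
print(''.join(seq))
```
GH

TypeError is caught by its specific handler, not ValueError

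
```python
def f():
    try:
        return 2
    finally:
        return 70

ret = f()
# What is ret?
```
70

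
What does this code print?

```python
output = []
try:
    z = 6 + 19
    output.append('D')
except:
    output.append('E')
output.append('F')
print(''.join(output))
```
DF

No exception, try block completes normally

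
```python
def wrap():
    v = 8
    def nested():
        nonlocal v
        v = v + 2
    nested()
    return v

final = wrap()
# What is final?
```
10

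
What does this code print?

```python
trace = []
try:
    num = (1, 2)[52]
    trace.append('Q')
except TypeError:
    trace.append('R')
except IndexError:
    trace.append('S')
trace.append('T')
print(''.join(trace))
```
ST

IndexError is caught by its specific handler, not TypeError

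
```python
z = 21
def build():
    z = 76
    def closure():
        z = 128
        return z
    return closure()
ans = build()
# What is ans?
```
128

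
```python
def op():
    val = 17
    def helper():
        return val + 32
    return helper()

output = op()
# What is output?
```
49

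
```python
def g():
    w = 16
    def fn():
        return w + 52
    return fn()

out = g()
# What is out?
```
68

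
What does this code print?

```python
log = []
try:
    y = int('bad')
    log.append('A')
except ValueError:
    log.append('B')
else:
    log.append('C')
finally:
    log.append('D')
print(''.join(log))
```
BD

Exception: except runs, else skipped, finally runs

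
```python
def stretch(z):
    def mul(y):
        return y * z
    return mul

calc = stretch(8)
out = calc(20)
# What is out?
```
160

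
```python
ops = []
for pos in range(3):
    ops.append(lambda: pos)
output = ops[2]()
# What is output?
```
2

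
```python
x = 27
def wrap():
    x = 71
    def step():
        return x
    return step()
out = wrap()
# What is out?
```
71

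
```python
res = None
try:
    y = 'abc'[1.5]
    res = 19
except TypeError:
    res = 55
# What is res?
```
55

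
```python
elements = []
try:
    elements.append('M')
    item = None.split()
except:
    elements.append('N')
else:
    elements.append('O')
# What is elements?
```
['M', 'N']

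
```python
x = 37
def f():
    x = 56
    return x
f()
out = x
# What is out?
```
37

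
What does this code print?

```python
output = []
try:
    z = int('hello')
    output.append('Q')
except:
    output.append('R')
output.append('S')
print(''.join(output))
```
RS

Exception raised in try, caught by bare except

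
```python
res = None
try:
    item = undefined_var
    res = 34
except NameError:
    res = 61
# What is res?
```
61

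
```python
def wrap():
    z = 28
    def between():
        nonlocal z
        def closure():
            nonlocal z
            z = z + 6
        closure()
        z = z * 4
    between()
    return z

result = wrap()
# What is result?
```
136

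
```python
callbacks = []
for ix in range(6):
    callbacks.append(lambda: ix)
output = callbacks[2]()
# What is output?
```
5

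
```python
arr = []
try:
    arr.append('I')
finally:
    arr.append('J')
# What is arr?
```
['I', 'J']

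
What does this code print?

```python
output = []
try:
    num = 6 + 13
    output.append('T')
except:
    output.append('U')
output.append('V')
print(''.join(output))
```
TV

No exception, try block completes normally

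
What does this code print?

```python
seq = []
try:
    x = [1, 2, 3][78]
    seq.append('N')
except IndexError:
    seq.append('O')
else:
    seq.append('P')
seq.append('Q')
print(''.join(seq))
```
OQ

else block skipped when exception is caught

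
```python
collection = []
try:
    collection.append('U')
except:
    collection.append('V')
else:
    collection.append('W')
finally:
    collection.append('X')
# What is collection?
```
['U', 'W', 'X']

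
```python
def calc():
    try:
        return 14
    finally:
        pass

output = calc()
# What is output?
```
14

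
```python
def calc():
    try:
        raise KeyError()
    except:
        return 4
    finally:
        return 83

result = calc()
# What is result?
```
83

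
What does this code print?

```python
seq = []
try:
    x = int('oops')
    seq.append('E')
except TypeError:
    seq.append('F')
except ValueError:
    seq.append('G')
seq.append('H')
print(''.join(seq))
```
GH

ValueError is caught by its specific handler, not TypeError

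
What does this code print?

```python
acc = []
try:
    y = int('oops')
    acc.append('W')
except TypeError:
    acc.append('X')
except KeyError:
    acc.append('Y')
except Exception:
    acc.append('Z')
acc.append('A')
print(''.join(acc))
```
ZA

ValueError not specifically caught, falls to Exception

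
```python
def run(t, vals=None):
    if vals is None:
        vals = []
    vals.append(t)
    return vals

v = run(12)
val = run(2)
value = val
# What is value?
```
[2]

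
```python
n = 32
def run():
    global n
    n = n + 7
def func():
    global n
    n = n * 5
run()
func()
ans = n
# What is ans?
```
195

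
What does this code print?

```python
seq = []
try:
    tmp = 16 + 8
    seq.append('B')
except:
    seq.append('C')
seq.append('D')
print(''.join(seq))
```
BD

No exception, try block completes normally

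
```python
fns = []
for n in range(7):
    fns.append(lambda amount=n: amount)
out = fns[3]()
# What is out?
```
3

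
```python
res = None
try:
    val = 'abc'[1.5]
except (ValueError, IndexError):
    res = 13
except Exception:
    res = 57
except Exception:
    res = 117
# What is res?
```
57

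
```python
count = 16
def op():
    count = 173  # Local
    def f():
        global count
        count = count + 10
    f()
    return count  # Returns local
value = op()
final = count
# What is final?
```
26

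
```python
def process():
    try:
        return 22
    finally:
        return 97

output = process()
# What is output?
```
97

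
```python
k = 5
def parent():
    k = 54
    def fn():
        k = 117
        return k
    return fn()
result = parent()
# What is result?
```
117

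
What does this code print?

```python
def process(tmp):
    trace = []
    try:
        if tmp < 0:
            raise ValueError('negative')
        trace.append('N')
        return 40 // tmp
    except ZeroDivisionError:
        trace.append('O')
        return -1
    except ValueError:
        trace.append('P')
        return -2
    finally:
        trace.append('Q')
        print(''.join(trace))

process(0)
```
NOQ

tmp=0 causes ZeroDivisionError, caught, finally prints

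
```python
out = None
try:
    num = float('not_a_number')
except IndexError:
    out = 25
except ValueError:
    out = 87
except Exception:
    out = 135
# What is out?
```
87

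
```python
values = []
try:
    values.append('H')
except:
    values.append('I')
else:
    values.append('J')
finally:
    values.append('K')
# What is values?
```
['H', 'J', 'K']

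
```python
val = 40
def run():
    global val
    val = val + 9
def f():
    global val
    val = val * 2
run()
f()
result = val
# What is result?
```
98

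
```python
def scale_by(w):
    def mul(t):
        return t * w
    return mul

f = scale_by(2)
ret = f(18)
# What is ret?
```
36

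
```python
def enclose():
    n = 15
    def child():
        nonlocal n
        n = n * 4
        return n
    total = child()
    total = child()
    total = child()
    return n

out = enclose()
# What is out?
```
960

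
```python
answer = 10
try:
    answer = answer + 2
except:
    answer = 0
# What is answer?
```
12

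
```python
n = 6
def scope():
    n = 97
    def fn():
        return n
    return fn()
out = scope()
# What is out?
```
97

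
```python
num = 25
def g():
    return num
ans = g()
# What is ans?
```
25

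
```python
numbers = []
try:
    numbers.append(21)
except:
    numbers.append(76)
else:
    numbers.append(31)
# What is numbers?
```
[21, 31]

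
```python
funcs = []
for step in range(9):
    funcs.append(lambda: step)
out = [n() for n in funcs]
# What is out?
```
[8, 8, 8, 8, 8, 8, 8, 8, 8]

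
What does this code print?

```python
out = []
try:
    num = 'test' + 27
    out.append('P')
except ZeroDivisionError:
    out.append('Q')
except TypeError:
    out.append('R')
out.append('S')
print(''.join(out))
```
RS

TypeError is caught by its specific handler, not ZeroDivisionError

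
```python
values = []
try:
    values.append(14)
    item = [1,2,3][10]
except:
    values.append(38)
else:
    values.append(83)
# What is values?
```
[14, 38]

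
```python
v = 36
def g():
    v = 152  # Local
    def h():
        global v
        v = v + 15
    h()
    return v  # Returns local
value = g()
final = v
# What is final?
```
51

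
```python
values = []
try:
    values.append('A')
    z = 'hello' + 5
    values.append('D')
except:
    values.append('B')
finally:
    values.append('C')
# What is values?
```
['A', 'B', 'C']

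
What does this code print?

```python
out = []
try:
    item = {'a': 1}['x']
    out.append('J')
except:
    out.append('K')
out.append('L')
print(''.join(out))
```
KL

Exception raised in try, caught by bare except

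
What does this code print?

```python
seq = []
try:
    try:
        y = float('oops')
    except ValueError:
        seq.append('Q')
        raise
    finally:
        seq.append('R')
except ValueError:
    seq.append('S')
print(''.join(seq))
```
QRS

finally runs before re-raised exception propagates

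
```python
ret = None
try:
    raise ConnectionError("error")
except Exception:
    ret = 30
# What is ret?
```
30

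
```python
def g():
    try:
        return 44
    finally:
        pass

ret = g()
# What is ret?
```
44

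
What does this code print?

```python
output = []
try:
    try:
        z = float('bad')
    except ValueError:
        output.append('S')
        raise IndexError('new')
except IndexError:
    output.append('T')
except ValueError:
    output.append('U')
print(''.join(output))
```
ST

New IndexError raised, caught by outer IndexError handler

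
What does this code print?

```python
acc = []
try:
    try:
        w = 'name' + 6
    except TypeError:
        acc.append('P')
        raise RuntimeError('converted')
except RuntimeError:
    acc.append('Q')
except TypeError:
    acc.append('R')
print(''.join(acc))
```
PQ

New RuntimeError raised, caught by outer RuntimeError handler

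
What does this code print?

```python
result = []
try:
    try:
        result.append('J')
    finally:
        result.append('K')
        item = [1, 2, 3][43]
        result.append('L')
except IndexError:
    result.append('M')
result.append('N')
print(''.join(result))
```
JKMN

Exception in inner finally caught by outer except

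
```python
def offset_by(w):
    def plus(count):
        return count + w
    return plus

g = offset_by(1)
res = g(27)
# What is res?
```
28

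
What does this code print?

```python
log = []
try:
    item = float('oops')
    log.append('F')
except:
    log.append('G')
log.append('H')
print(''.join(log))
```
GH

Exception raised in try, caught by bare except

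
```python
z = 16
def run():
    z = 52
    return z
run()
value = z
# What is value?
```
16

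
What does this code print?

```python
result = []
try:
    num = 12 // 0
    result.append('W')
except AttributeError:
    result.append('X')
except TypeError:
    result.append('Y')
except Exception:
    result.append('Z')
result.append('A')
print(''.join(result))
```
ZA

ZeroDivisionError not specifically caught, falls to Exception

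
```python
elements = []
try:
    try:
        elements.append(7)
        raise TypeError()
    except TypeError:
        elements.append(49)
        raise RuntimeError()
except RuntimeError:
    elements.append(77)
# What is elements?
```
[7, 49, 77]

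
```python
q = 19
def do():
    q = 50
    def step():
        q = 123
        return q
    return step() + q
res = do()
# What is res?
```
173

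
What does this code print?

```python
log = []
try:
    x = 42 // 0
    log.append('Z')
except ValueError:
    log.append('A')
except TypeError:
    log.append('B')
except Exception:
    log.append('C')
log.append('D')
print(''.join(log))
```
CD

ZeroDivisionError not specifically caught, falls to Exception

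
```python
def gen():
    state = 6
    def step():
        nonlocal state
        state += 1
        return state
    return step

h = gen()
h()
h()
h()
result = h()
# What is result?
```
10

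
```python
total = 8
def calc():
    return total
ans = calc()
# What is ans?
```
8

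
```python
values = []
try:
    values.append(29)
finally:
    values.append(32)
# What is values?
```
[29, 32]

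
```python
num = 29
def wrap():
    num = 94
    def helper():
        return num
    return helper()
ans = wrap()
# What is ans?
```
94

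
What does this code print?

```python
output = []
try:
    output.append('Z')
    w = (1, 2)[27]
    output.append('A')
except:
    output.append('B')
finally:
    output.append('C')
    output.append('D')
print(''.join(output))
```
ZBCD

Code before exception runs, then except, then all of finally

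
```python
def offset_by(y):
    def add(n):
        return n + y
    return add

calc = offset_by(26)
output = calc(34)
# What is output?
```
60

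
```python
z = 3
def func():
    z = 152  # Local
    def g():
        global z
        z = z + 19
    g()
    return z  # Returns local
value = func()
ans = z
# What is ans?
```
22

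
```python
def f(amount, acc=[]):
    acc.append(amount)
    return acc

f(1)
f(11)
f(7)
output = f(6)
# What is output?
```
[1, 11, 7, 6]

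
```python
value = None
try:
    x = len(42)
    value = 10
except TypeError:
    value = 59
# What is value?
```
59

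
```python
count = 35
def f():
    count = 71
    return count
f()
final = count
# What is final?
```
35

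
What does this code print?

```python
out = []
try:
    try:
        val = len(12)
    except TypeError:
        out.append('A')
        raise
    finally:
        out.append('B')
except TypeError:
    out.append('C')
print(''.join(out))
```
ABC

finally runs before re-raised exception propagates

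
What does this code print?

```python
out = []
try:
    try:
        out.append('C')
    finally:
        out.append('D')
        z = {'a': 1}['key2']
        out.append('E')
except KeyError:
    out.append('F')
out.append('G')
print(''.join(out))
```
CDFG

Exception in inner finally caught by outer except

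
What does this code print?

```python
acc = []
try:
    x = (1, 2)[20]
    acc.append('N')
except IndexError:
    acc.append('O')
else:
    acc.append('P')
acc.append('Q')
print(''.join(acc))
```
OQ

else block skipped when exception is caught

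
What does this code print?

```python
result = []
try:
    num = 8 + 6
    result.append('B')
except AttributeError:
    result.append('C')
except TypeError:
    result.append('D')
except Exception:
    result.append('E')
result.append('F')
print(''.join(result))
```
BF

No exception, try block completes normally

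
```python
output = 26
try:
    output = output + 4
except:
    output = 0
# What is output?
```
30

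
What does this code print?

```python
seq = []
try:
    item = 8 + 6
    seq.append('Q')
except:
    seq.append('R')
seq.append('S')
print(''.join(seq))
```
QS

No exception, try block completes normally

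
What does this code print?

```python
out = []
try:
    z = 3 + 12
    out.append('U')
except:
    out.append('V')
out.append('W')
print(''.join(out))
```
UW

No exception, try block completes normally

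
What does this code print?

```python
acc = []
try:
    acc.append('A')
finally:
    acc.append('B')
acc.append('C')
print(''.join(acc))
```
ABC

try/finally without except, no exception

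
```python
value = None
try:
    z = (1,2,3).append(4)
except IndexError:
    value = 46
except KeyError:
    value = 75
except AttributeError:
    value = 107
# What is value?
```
107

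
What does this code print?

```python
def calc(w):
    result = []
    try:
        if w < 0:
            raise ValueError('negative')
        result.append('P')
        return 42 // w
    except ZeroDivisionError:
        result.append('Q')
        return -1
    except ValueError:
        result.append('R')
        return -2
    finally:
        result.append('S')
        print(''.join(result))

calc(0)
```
PQS

w=0 causes ZeroDivisionError, caught, finally prints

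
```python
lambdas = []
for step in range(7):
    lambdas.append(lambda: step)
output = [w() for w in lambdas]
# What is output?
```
[6, 6, 6, 6, 6, 6, 6]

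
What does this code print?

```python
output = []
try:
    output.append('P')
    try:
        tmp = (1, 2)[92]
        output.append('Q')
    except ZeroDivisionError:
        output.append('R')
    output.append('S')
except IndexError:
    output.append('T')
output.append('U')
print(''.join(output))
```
PTU

Inner handler doesn't match, propagates to outer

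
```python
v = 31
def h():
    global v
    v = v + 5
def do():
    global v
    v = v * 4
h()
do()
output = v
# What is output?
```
144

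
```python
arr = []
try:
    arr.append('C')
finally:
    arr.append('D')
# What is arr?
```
['C', 'D']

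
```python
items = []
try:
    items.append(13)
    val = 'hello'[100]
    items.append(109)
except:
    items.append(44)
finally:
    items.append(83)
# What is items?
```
[13, 44, 83]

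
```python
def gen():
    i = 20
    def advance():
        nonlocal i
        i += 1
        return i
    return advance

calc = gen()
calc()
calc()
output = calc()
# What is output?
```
23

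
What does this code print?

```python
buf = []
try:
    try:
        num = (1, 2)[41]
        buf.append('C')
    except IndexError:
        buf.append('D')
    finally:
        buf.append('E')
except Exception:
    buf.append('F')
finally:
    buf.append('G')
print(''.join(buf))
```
DEG

Both finally blocks run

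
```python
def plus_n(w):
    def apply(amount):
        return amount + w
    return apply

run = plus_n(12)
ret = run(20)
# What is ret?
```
32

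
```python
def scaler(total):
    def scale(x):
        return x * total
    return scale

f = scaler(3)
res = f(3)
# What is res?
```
9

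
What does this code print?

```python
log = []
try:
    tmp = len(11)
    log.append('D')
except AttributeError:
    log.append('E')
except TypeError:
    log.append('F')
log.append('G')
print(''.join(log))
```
FG

TypeError is caught by its specific handler, not AttributeError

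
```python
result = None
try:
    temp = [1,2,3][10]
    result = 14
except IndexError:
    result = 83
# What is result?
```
83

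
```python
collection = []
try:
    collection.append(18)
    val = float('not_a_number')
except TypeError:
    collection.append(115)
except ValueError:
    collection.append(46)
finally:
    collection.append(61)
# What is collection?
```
[18, 46, 61]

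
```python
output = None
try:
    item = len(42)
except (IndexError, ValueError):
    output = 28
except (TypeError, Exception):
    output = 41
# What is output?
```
41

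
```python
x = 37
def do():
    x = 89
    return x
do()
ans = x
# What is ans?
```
37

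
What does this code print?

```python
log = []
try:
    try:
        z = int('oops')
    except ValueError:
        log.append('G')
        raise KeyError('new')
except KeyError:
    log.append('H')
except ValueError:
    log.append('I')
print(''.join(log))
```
GH

New KeyError raised, caught by outer KeyError handler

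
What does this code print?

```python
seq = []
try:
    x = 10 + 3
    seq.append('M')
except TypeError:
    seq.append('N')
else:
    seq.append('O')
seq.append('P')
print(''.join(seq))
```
MOP

else block runs when no exception occurs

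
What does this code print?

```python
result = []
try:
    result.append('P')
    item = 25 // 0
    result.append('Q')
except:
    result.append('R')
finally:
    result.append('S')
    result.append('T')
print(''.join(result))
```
PRST

Code before exception runs, then except, then all of finally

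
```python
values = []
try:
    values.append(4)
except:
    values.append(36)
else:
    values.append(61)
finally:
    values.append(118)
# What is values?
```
[4, 61, 118]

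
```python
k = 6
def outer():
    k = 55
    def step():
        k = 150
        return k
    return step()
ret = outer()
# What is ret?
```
150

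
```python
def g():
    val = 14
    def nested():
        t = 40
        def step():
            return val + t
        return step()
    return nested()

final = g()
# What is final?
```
54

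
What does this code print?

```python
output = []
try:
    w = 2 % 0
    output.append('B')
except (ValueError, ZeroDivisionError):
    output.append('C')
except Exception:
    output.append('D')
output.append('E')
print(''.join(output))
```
CE

ZeroDivisionError matches tuple containing it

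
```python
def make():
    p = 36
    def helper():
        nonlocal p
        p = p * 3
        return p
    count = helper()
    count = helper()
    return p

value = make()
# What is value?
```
324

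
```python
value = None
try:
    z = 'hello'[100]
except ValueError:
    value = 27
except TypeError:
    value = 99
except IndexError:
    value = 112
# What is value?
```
112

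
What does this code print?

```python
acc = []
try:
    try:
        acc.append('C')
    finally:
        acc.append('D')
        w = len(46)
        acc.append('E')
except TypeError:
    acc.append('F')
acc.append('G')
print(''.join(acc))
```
CDFG

Exception in inner finally caught by outer except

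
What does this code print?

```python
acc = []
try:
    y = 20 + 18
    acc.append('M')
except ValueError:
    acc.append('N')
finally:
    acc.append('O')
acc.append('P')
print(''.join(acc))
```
MOP

finally runs after normal execution too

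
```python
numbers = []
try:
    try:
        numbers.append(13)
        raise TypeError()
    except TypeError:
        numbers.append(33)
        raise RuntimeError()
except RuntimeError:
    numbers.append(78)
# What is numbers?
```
[13, 33, 78]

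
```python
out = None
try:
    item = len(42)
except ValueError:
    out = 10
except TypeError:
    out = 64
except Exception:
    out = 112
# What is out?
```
64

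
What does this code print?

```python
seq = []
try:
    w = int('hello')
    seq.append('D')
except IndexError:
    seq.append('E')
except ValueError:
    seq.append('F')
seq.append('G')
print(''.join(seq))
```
FG

ValueError is caught by its specific handler, not IndexError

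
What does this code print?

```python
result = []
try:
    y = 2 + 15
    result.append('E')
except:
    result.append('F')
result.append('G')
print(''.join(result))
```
EG

No exception, try block completes normally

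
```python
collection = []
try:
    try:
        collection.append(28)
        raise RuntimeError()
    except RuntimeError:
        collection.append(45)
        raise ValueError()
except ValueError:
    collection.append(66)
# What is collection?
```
[28, 45, 66]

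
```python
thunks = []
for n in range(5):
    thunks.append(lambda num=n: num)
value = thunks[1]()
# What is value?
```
1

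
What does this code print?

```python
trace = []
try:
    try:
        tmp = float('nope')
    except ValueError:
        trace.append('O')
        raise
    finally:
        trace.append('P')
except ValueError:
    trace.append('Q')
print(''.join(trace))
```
OPQ

finally runs before re-raised exception propagates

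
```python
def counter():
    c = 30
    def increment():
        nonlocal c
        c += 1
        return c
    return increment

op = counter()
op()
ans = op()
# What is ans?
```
32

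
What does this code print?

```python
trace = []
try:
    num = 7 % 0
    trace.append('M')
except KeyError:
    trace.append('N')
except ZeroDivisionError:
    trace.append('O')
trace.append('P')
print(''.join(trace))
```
OP

ZeroDivisionError is caught by its specific handler, not KeyError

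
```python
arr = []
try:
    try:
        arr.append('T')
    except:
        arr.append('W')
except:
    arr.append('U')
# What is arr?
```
['T']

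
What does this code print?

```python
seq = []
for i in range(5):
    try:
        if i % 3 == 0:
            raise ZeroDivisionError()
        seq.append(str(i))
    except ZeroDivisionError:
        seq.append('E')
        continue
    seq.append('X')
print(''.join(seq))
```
E1X2XE4X

continue in except skips rest of loop body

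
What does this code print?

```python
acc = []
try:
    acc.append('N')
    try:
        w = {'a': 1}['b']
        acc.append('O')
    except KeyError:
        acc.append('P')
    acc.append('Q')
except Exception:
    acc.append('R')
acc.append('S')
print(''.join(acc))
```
NPQS

Inner exception caught by inner handler, outer continues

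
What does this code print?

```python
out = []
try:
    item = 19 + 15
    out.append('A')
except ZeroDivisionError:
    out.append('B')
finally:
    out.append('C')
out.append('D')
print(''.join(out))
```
ACD

finally runs after normal execution too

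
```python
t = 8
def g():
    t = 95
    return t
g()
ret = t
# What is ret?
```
8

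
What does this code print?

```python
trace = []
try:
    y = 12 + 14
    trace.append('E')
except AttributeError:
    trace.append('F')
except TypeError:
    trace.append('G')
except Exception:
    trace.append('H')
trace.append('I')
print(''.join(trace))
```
EI

No exception, try block completes normally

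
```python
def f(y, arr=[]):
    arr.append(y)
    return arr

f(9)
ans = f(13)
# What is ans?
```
[9, 13]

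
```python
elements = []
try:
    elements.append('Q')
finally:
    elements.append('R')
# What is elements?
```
['Q', 'R']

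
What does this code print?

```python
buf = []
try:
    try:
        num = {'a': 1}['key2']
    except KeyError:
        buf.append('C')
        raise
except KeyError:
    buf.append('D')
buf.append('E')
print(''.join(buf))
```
CDE

raise without argument re-raises current exception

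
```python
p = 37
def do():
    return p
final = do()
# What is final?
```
37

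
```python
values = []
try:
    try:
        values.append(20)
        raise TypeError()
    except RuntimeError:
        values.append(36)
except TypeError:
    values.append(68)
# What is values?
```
[20, 68]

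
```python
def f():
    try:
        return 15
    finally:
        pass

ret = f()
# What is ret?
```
15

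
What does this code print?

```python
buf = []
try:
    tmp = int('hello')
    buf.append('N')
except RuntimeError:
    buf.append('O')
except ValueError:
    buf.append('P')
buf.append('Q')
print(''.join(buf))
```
PQ

ValueError is caught by its specific handler, not RuntimeError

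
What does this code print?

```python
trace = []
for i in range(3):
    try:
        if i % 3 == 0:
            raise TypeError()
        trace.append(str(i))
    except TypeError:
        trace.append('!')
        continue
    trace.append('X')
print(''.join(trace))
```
!1X2X

continue in except skips rest of loop body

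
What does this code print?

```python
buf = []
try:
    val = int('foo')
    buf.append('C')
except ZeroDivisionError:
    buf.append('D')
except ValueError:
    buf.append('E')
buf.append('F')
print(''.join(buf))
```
EF

ValueError is caught by its specific handler, not ZeroDivisionError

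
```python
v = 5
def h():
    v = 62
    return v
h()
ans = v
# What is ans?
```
5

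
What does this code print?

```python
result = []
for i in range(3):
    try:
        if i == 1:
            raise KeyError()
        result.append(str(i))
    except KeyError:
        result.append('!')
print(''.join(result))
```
0!2

Exception on i=1 caught, loop continues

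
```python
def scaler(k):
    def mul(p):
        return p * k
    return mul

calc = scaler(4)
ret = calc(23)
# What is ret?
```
92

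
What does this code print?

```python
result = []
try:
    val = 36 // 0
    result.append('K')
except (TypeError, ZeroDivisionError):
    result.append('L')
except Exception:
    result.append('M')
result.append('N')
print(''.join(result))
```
LN

ZeroDivisionError matches tuple containing it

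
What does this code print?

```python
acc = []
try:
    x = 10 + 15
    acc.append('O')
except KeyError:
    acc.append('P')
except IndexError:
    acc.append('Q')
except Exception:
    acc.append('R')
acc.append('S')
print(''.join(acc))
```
OS

No exception, try block completes normally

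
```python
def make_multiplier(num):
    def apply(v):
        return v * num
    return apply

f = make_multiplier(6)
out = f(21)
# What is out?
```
126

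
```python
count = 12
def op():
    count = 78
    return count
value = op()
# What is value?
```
78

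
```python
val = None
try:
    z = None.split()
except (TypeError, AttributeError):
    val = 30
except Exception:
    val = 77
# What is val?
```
30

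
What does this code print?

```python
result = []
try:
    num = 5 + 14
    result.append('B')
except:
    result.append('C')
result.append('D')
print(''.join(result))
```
BD

No exception, try block completes normally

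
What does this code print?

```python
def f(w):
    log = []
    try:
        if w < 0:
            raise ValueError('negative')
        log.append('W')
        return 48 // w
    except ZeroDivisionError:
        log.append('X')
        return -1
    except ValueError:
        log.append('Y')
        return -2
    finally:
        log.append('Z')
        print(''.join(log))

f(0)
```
WXZ

w=0 causes ZeroDivisionError, caught, finally prints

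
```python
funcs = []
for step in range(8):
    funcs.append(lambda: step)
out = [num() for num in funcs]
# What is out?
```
[7, 7, 7, 7, 7, 7, 7, 7]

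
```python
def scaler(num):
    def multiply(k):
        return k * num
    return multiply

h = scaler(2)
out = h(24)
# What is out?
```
48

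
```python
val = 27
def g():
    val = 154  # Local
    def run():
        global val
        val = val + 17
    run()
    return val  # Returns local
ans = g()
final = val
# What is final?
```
44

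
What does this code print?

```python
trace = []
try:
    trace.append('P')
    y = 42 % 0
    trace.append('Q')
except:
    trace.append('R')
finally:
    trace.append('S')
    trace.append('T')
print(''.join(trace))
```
PRST

Code before exception runs, then except, then all of finally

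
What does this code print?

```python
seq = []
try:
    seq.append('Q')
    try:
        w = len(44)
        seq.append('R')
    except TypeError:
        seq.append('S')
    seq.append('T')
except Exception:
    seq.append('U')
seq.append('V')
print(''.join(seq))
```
QSTV

Inner exception caught by inner handler, outer continues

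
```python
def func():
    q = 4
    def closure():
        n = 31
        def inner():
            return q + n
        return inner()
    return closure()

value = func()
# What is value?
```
35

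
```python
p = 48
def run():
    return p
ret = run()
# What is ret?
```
48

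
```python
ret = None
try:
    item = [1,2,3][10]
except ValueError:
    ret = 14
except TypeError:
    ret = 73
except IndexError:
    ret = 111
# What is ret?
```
111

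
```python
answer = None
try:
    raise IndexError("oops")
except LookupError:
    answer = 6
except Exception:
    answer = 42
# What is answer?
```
6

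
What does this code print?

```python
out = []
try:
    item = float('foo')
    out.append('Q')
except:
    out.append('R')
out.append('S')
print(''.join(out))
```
RS

Exception raised in try, caught by bare except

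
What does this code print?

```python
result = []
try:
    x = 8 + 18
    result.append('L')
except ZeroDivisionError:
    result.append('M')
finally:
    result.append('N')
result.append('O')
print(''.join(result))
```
LNO

finally runs after normal execution too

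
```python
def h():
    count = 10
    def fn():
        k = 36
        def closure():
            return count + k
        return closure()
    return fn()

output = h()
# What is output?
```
46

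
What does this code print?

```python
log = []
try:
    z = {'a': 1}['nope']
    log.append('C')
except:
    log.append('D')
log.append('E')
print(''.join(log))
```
DE

Exception raised in try, caught by bare except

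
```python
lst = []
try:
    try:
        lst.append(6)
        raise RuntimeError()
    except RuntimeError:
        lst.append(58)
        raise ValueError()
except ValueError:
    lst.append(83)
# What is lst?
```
[6, 58, 83]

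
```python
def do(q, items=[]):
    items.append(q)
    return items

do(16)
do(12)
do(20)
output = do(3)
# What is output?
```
[16, 12, 20, 3]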